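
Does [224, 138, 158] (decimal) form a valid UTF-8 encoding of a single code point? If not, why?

invalid (overlong encoding)

Leading byte 0xE0 = 11100000 → 3-byte form.
Continuation bytes all match 10xxxxxx. Payload decodes to 0x29E.
But 0x29E < 0x800, the minimum for a 3-byte sequence — this is an overlong encoding.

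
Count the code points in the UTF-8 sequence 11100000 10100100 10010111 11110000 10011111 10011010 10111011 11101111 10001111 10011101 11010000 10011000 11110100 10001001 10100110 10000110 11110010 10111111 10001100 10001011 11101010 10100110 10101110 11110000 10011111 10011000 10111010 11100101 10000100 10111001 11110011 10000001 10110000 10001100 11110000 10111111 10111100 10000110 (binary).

11

Byte at offset 0: 0xE0 = 11100000 → 3-byte char (#1). Advance 3.
Byte at offset 3: 0xF0 = 11110000 → 4-byte char (#2). Advance 4.
Byte at offset 7: 0xEF = 11101111 → 3-byte char (#3). Advance 3.
Byte at offset 10: 0xD0 = 11010000 → 2-byte char (#4). Advance 2.
Byte at offset 12: 0xF4 = 11110100 → 4-byte char (#5). Advance 4.
Byte at offset 16: 0xF2 = 11110010 → 4-byte char (#6). Advance 4.
Byte at offset 20: 0xEA = 11101010 → 3-byte char (#7). Advance 3.
Byte at offset 23: 0xF0 = 11110000 → 4-byte char (#8). Advance 4.
Byte at offset 27: 0xE5 = 11100101 → 3-byte char (#9). Advance 3.
Byte at offset 30: 0xF3 = 11110011 → 4-byte char (#10). Advance 4.
Byte at offset 34: 0xF0 = 11110000 → 4-byte char (#11). Advance 4.
Reached end at offset 38 after 11 code points.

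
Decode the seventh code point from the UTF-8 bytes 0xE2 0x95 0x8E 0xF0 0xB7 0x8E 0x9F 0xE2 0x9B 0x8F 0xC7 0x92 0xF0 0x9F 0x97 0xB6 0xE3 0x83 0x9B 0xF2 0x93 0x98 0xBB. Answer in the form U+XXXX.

Offset 0: leading byte 0xE2 = 11100010 → 3-byte char #1 = E2 95 8E.
Offset 3: leading byte 0xF0 = 11110000 → 4-byte char #2 = F0 B7 8E 9F.
Offset 7: leading byte 0xE2 = 11100010 → 3-byte char #3 = E2 9B 8F.
Offset 10: leading byte 0xC7 = 11000111 → 2-byte char #4 = C7 92.
Offset 12: leading byte 0xF0 = 11110000 → 4-byte char #5 = F0 9F 97 B6.
Offset 16: leading byte 0xE3 = 11100011 → 3-byte char #6 = E3 83 9B.
Offset 19: leading byte 0xF2 = 11110010 → 4-byte char #7 = F2 93 98 BB.
Leading byte 0xF2 = 11110010 matches 11110xxx → 4-byte sequence.
Byte 1: 0xF2 = 11110010, payload 010 (3 bits).
Byte 2: 0x93 = 10010011 (10xxxxxx ✓), payload 010011.
Byte 3: 0x98 = 10011000 (10xxxxxx ✓), payload 011000.
Byte 4: 0xBB = 10111011 (10xxxxxx ✓), payload 111011.
Concatenate: 010010011011000111011 = 0x9363B (21 bits → U+9363B).

U+9363B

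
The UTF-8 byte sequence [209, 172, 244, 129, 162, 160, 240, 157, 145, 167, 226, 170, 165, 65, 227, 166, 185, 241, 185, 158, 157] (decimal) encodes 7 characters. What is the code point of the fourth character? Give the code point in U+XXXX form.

U+2AA5

Offset 0: leading byte 0xD1 = 11010001 → 2-byte char #1 = D1 AC.
Offset 2: leading byte 0xF4 = 11110100 → 4-byte char #2 = F4 81 A2 A0.
Offset 6: leading byte 0xF0 = 11110000 → 4-byte char #3 = F0 9D 91 A7.
Offset 10: leading byte 0xE2 = 11100010 → 3-byte char #4 = E2 AA A5.
Leading byte 0xE2 = 11100010 matches 1110xxxx → 3-byte sequence.
Byte 1: 0xE2 = 11100010, payload 0010 (4 bits).
Byte 2: 0xAA = 10101010 (10xxxxxx ✓), payload 101010.
Byte 3: 0xA5 = 10100101 (10xxxxxx ✓), payload 100101.
Concatenate: 0010101010100101 = 0x2AA5 (16 bits → U+2AA5).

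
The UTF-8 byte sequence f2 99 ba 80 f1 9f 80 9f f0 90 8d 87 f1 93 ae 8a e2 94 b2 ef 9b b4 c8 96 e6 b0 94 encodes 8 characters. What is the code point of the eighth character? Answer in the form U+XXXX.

Offset 0: leading byte 0xF2 = 11110010 → 4-byte char #1 = F2 99 BA 80.
Offset 4: leading byte 0xF1 = 11110001 → 4-byte char #2 = F1 9F 80 9F.
Offset 8: leading byte 0xF0 = 11110000 → 4-byte char #3 = F0 90 8D 87.
Offset 12: leading byte 0xF1 = 11110001 → 4-byte char #4 = F1 93 AE 8A.
Offset 16: leading byte 0xE2 = 11100010 → 3-byte char #5 = E2 94 B2.
Offset 19: leading byte 0xEF = 11101111 → 3-byte char #6 = EF 9B B4.
Offset 22: leading byte 0xC8 = 11001000 → 2-byte char #7 = C8 96.
Offset 24: leading byte 0xE6 = 11100110 → 3-byte char #8 = E6 B0 94.
Leading byte 0xE6 = 11100110 matches 1110xxxx → 3-byte sequence.
Byte 1: 0xE6 = 11100110, payload 0110 (4 bits).
Byte 2: 0xB0 = 10110000 (10xxxxxx ✓), payload 110000.
Byte 3: 0x94 = 10010100 (10xxxxxx ✓), payload 010100.
Concatenate: 0110110000010100 = 0x6C14 (16 bits → U+6C14).

U+6C14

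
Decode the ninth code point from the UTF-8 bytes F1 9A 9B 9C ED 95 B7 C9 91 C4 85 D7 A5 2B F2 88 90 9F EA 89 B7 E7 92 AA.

Offset 0: leading byte 0xF1 = 11110001 → 4-byte char #1 = F1 9A 9B 9C.
Offset 4: leading byte 0xED = 11101101 → 3-byte char #2 = ED 95 B7.
Offset 7: leading byte 0xC9 = 11001001 → 2-byte char #3 = C9 91.
Offset 9: leading byte 0xC4 = 11000100 → 2-byte char #4 = C4 85.
Offset 11: leading byte 0xD7 = 11010111 → 2-byte char #5 = D7 A5.
Offset 13: leading byte 0x2B = 00101011 → 1-byte char #6 = 2B.
Offset 14: leading byte 0xF2 = 11110010 → 4-byte char #7 = F2 88 90 9F.
Offset 18: leading byte 0xEA = 11101010 → 3-byte char #8 = EA 89 B7.
Offset 21: leading byte 0xE7 = 11100111 → 3-byte char #9 = E7 92 AA.
Leading byte 0xE7 = 11100111 matches 1110xxxx → 3-byte sequence.
Byte 1: 0xE7 = 11100111, payload 0111 (4 bits).
Byte 2: 0x92 = 10010010 (10xxxxxx ✓), payload 010010.
Byte 3: 0xAA = 10101010 (10xxxxxx ✓), payload 101010.
Concatenate: 0111010010101010 = 0x74AA (16 bits → U+74AA).

U+74AA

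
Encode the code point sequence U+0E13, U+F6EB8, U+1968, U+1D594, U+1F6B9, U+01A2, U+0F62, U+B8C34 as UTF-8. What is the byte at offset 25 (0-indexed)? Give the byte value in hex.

0xB0

U+0E13 → 3-byte form E0 B8 93 at offsets 0–2.
U+F6EB8 → 4-byte form F3 B6 BA B8 at offsets 3–6.
U+1968 → 3-byte form E1 A5 A8 at offsets 7–9.
U+1D594 → 4-byte form F0 9D 96 94 at offsets 10–13.
U+1F6B9 → 4-byte form F0 9F 9A B9 at offsets 14–17.
U+01A2 → 2-byte form C6 A2 at offsets 18–19.
U+0F62 → 3-byte form E0 BD A2 at offsets 20–22.
U+B8C34 → 4-byte form F2 B8 B0 B4 at offsets 23–26.
Offset 25 falls in char 8's range; it's byte 3 of F2 B8 B0 B4 = 0xB0.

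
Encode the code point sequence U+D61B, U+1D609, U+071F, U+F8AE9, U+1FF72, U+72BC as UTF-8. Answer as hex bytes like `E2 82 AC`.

ED 98 9B F0 9D 98 89 DC 9F F3 B8 AB A9 F0 9F BD B2 E7 8A BC

U+D61B: 3-byte form → ED 98 9B.
U+1D609: 4-byte form → F0 9D 98 89.
U+071F: 2-byte form → DC 9F.
U+F8AE9: 4-byte form → F3 B8 AB A9.
U+1FF72: 4-byte form → F0 9F BD B2.
U+72BC: 3-byte form → E7 8A BC.
Concatenated (20 bytes): ED 98 9B F0 9D 98 89 DC 9F F3 B8 AB A9 F0 9F BD B2 E7 8A BC.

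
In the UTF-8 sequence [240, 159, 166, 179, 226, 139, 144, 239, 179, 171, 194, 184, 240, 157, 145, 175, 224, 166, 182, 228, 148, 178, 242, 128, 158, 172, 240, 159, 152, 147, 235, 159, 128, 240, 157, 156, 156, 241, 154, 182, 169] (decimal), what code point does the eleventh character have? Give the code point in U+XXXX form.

U+1D71C

Offset 0: leading byte 0xF0 = 11110000 → 4-byte char #1 = F0 9F A6 B3.
Offset 4: leading byte 0xE2 = 11100010 → 3-byte char #2 = E2 8B 90.
Offset 7: leading byte 0xEF = 11101111 → 3-byte char #3 = EF B3 AB.
Offset 10: leading byte 0xC2 = 11000010 → 2-byte char #4 = C2 B8.
Offset 12: leading byte 0xF0 = 11110000 → 4-byte char #5 = F0 9D 91 AF.
Offset 16: leading byte 0xE0 = 11100000 → 3-byte char #6 = E0 A6 B6.
Offset 19: leading byte 0xE4 = 11100100 → 3-byte char #7 = E4 94 B2.
Offset 22: leading byte 0xF2 = 11110010 → 4-byte char #8 = F2 80 9E AC.
Offset 26: leading byte 0xF0 = 11110000 → 4-byte char #9 = F0 9F 98 93.
Offset 30: leading byte 0xEB = 11101011 → 3-byte char #10 = EB 9F 80.
Offset 33: leading byte 0xF0 = 11110000 → 4-byte char #11 = F0 9D 9C 9C.
Leading byte 0xF0 = 11110000 matches 11110xxx → 4-byte sequence.
Byte 1: 0xF0 = 11110000, payload 000 (3 bits).
Byte 2: 0x9D = 10011101 (10xxxxxx ✓), payload 011101.
Byte 3: 0x9C = 10011100 (10xxxxxx ✓), payload 011100.
Byte 4: 0x9C = 10011100 (10xxxxxx ✓), payload 011100.
Concatenate: 000011101011100011100 = 0x1D71C (21 bits → U+1D71C).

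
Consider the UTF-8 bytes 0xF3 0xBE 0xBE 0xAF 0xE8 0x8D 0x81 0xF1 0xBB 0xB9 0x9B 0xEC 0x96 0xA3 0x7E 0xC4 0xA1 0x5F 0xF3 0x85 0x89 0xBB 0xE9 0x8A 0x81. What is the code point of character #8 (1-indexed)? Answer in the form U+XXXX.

Offset 0: leading byte 0xF3 = 11110011 → 4-byte char #1 = F3 BE BE AF.
Offset 4: leading byte 0xE8 = 11101000 → 3-byte char #2 = E8 8D 81.
Offset 7: leading byte 0xF1 = 11110001 → 4-byte char #3 = F1 BB B9 9B.
Offset 11: leading byte 0xEC = 11101100 → 3-byte char #4 = EC 96 A3.
Offset 14: leading byte 0x7E = 01111110 → 1-byte char #5 = 7E.
Offset 15: leading byte 0xC4 = 11000100 → 2-byte char #6 = C4 A1.
Offset 17: leading byte 0x5F = 01011111 → 1-byte char #7 = 5F.
Offset 18: leading byte 0xF3 = 11110011 → 4-byte char #8 = F3 85 89 BB.
Leading byte 0xF3 = 11110011 matches 11110xxx → 4-byte sequence.
Byte 1: 0xF3 = 11110011, payload 011 (3 bits).
Byte 2: 0x85 = 10000101 (10xxxxxx ✓), payload 000101.
Byte 3: 0x89 = 10001001 (10xxxxxx ✓), payload 001001.
Byte 4: 0xBB = 10111011 (10xxxxxx ✓), payload 111011.
Concatenate: 011000101001001111011 = 0xC527B (21 bits → U+C527B).

U+C527B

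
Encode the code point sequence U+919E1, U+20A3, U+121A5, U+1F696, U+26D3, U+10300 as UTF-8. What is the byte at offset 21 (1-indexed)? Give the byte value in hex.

1-indexed offset 21 is 0-indexed offset 20.
U+919E1 → 4-byte form F2 91 A7 A1 at offsets 0–3.
U+20A3 → 3-byte form E2 82 A3 at offsets 4–6.
U+121A5 → 4-byte form F0 92 86 A5 at offsets 7–10.
U+1F696 → 4-byte form F0 9F 9A 96 at offsets 11–14.
U+26D3 → 3-byte form E2 9B 93 at offsets 15–17.
U+10300 → 4-byte form F0 90 8C 80 at offsets 18–21.
Offset 20 falls in char 6's range; it's byte 3 of F0 90 8C 80 = 0x8C.

0x8C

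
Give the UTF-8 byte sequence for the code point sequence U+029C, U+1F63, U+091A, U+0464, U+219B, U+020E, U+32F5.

CA 9C E1 BD A3 E0 A4 9A D1 A4 E2 86 9B C8 8E E3 8B B5

U+029C: 2-byte form → CA 9C.
U+1F63: 3-byte form → E1 BD A3.
U+091A: 3-byte form → E0 A4 9A.
U+0464: 2-byte form → D1 A4.
U+219B: 3-byte form → E2 86 9B.
U+020E: 2-byte form → C8 8E.
U+32F5: 3-byte form → E3 8B B5.
Concatenated (18 bytes): CA 9C E1 BD A3 E0 A4 9A D1 A4 E2 86 9B C8 8E E3 8B B5.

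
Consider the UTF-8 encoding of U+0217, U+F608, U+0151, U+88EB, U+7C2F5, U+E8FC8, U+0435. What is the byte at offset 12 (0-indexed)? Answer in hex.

U+0217 → 2-byte form C8 97 at offsets 0–1.
U+F608 → 3-byte form EF 98 88 at offsets 2–4.
U+0151 → 2-byte form C5 91 at offsets 5–6.
U+88EB → 3-byte form E8 A3 AB at offsets 7–9.
U+7C2F5 → 4-byte form F1 BC 8B B5 at offsets 10–13.
Offset 12 falls in char 5's range; it's byte 3 of F1 BC 8B B5 = 0x8B.

0x8B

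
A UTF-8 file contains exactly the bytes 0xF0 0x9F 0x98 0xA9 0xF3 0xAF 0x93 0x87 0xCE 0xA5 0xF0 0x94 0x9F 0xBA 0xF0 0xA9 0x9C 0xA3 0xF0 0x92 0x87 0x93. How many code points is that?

6

Byte at offset 0: 0xF0 = 11110000 → 4-byte char (#1). Advance 4.
Byte at offset 4: 0xF3 = 11110011 → 4-byte char (#2). Advance 4.
Byte at offset 8: 0xCE = 11001110 → 2-byte char (#3). Advance 2.
Byte at offset 10: 0xF0 = 11110000 → 4-byte char (#4). Advance 4.
Byte at offset 14: 0xF0 = 11110000 → 4-byte char (#5). Advance 4.
Byte at offset 18: 0xF0 = 11110000 → 4-byte char (#6). Advance 4.
Reached end at offset 22 after 6 code points.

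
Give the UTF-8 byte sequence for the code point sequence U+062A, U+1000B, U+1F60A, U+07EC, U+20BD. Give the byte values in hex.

U+062A: 2-byte form → D8 AA.
U+1000B: 4-byte form → F0 90 80 8B.
U+1F60A: 4-byte form → F0 9F 98 8A.
U+07EC: 2-byte form → DF AC.
U+20BD: 3-byte form → E2 82 BD.
Concatenated (15 bytes): D8 AA F0 90 80 8B F0 9F 98 8A DF AC E2 82 BD.

D8 AA F0 90 80 8B F0 9F 98 8A DF AC E2 82 BD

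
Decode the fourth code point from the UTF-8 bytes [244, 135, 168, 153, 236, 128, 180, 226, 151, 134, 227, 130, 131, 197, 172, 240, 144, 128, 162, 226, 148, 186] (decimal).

U+3083

Offset 0: leading byte 0xF4 = 11110100 → 4-byte char #1 = F4 87 A8 99.
Offset 4: leading byte 0xEC = 11101100 → 3-byte char #2 = EC 80 B4.
Offset 7: leading byte 0xE2 = 11100010 → 3-byte char #3 = E2 97 86.
Offset 10: leading byte 0xE3 = 11100011 → 3-byte char #4 = E3 82 83.
Leading byte 0xE3 = 11100011 matches 1110xxxx → 3-byte sequence.
Byte 1: 0xE3 = 11100011, payload 0011 (4 bits).
Byte 2: 0x82 = 10000010 (10xxxxxx ✓), payload 000010.
Byte 3: 0x83 = 10000011 (10xxxxxx ✓), payload 000011.
Concatenate: 0011000010000011 = 0x3083 (16 bits → U+3083).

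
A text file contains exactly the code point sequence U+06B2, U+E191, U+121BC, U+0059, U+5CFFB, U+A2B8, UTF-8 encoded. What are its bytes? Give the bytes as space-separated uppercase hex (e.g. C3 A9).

U+06B2: 2-byte form → DA B2.
U+E191: 3-byte form → EE 86 91.
U+121BC: 4-byte form → F0 92 86 BC.
U+0059: 1-byte form → 59.
U+5CFFB: 4-byte form → F1 9C BF BB.
U+A2B8: 3-byte form → EA 8A B8.
Concatenated (17 bytes): DA B2 EE 86 91 F0 92 86 BC 59 F1 9C BF BB EA 8A B8.

DA B2 EE 86 91 F0 92 86 BC 59 F1 9C BF BB EA 8A B8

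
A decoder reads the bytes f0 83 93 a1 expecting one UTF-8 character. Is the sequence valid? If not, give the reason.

Leading byte 0xF0 = 11110000 → 4-byte form.
Continuation bytes all match 10xxxxxx. Payload decodes to 0x34E1.
But 0x34E1 < 0x10000, the minimum for a 4-byte sequence — this is an overlong encoding.

invalid (overlong encoding)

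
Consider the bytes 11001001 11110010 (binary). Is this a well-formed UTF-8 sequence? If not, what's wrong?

Leading byte 0xC9 = 11001001 → 2-byte form.
Byte 2 is 0xF2 = 11110010, which is not 10xxxxxx — expected a continuation byte.

invalid (non-continuation byte where continuation expected)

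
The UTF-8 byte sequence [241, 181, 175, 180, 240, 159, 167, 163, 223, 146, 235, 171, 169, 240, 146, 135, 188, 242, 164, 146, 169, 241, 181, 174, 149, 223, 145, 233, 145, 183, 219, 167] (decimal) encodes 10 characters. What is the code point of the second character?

U+1F9E3

Offset 0: leading byte 0xF1 = 11110001 → 4-byte char #1 = F1 B5 AF B4.
Offset 4: leading byte 0xF0 = 11110000 → 4-byte char #2 = F0 9F A7 A3.
Leading byte 0xF0 = 11110000 matches 11110xxx → 4-byte sequence.
Byte 1: 0xF0 = 11110000, payload 000 (3 bits).
Byte 2: 0x9F = 10011111 (10xxxxxx ✓), payload 011111.
Byte 3: 0xA7 = 10100111 (10xxxxxx ✓), payload 100111.
Byte 4: 0xA3 = 10100011 (10xxxxxx ✓), payload 100011.
Concatenate: 000011111100111100011 = 0x1F9E3 (21 bits → U+1F9E3).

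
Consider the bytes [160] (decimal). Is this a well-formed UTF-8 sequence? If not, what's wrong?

invalid (continuation byte with no leading byte)

Byte 0xA0 = 10100000 has the form 10xxxxxx — a continuation byte — but there is no preceding leading byte.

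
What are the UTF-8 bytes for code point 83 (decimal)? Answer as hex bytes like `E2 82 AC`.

53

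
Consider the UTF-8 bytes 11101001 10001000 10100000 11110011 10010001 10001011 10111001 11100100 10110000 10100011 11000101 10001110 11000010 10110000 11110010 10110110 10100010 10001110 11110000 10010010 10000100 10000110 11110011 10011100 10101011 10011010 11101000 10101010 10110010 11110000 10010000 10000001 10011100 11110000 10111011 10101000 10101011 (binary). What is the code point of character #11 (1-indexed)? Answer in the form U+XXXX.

U+3BA2B

Offset 0: leading byte 0xE9 = 11101001 → 3-byte char #1 = E9 88 A0.
Offset 3: leading byte 0xF3 = 11110011 → 4-byte char #2 = F3 91 8B B9.
Offset 7: leading byte 0xE4 = 11100100 → 3-byte char #3 = E4 B0 A3.
Offset 10: leading byte 0xC5 = 11000101 → 2-byte char #4 = C5 8E.
Offset 12: leading byte 0xC2 = 11000010 → 2-byte char #5 = C2 B0.
Offset 14: leading byte 0xF2 = 11110010 → 4-byte char #6 = F2 B6 A2 8E.
Offset 18: leading byte 0xF0 = 11110000 → 4-byte char #7 = F0 92 84 86.
Offset 22: leading byte 0xF3 = 11110011 → 4-byte char #8 = F3 9C AB 9A.
Offset 26: leading byte 0xE8 = 11101000 → 3-byte char #9 = E8 AA B2.
Offset 29: leading byte 0xF0 = 11110000 → 4-byte char #10 = F0 90 81 9C.
Offset 33: leading byte 0xF0 = 11110000 → 4-byte char #11 = F0 BB A8 AB.
Leading byte 0xF0 = 11110000 matches 11110xxx → 4-byte sequence.
Byte 1: 0xF0 = 11110000, payload 000 (3 bits).
Byte 2: 0xBB = 10111011 (10xxxxxx ✓), payload 111011.
Byte 3: 0xA8 = 10101000 (10xxxxxx ✓), payload 101000.
Byte 4: 0xAB = 10101011 (10xxxxxx ✓), payload 101011.
Concatenate: 000111011101000101011 = 0x3BA2B (21 bits → U+3BA2B).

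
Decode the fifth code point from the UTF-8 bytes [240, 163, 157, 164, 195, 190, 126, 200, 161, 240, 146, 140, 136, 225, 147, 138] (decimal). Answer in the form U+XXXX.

U+12308

Offset 0: leading byte 0xF0 = 11110000 → 4-byte char #1 = F0 A3 9D A4.
Offset 4: leading byte 0xC3 = 11000011 → 2-byte char #2 = C3 BE.
Offset 6: leading byte 0x7E = 01111110 → 1-byte char #3 = 7E.
Offset 7: leading byte 0xC8 = 11001000 → 2-byte char #4 = C8 A1.
Offset 9: leading byte 0xF0 = 11110000 → 4-byte char #5 = F0 92 8C 88.
Leading byte 0xF0 = 11110000 matches 11110xxx → 4-byte sequence.
Byte 1: 0xF0 = 11110000, payload 000 (3 bits).
Byte 2: 0x92 = 10010010 (10xxxxxx ✓), payload 010010.
Byte 3: 0x8C = 10001100 (10xxxxxx ✓), payload 001100.
Byte 4: 0x88 = 10001000 (10xxxxxx ✓), payload 001000.
Concatenate: 000010010001100001000 = 0x12308 (21 bits → U+12308).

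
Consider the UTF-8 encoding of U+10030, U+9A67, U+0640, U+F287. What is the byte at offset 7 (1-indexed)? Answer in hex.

0xA7

1-indexed offset 7 is 0-indexed offset 6.
U+10030 → 4-byte form F0 90 80 B0 at offsets 0–3.
U+9A67 → 3-byte form E9 A9 A7 at offsets 4–6.
Offset 6 falls in char 2's range; it's byte 3 of E9 A9 A7 = 0xA7.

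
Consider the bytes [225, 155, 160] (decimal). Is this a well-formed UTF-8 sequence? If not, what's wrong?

valid

Leading byte 0xE1 = 11100001 → 3-byte form.
Continuation bytes 0x9B=10011011, 0xA0=10100000 all match 10xxxxxx.
Decoded value 0x16E0 is ≥ 0x800 (shortest form) and not a surrogate.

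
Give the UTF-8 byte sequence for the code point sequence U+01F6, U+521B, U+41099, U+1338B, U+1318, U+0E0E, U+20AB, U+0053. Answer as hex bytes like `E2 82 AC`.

C7 B6 E5 88 9B F1 81 82 99 F0 93 8E 8B E1 8C 98 E0 B8 8E E2 82 AB 53

U+01F6: 2-byte form → C7 B6.
U+521B: 3-byte form → E5 88 9B.
U+41099: 4-byte form → F1 81 82 99.
U+1338B: 4-byte form → F0 93 8E 8B.
U+1318: 3-byte form → E1 8C 98.
U+0E0E: 3-byte form → E0 B8 8E.
U+20AB: 3-byte form → E2 82 AB.
U+0053: 1-byte form → 53.
Concatenated (23 bytes): C7 B6 E5 88 9B F1 81 82 99 F0 93 8E 8B E1 8C 98 E0 B8 8E E2 82 AB 53.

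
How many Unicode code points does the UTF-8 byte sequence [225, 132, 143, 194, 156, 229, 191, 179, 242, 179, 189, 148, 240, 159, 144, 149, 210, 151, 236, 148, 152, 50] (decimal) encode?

8

Byte at offset 0: 0xE1 = 11100001 → 3-byte char (#1). Advance 3.
Byte at offset 3: 0xC2 = 11000010 → 2-byte char (#2). Advance 2.
Byte at offset 5: 0xE5 = 11100101 → 3-byte char (#3). Advance 3.
Byte at offset 8: 0xF2 = 11110010 → 4-byte char (#4). Advance 4.
Byte at offset 12: 0xF0 = 11110000 → 4-byte char (#5). Advance 4.
Byte at offset 16: 0xD2 = 11010010 → 2-byte char (#6). Advance 2.
Byte at offset 18: 0xEC = 11101100 → 3-byte char (#7). Advance 3.
Byte at offset 21: 0x32 = 00110010 → 1-byte char (#8). Advance 1.
Reached end at offset 22 after 8 code points.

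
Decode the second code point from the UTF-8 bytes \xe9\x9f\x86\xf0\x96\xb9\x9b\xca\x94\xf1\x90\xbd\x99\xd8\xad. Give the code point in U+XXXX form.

U+16E5B

Offset 0: leading byte 0xE9 = 11101001 → 3-byte char #1 = E9 9F 86.
Offset 3: leading byte 0xF0 = 11110000 → 4-byte char #2 = F0 96 B9 9B.
Leading byte 0xF0 = 11110000 matches 11110xxx → 4-byte sequence.
Byte 1: 0xF0 = 11110000, payload 000 (3 bits).
Byte 2: 0x96 = 10010110 (10xxxxxx ✓), payload 010110.
Byte 3: 0xB9 = 10111001 (10xxxxxx ✓), payload 111001.
Byte 4: 0x9B = 10011011 (10xxxxxx ✓), payload 011011.
Concatenate: 000010110111001011011 = 0x16E5B (21 bits → U+16E5B).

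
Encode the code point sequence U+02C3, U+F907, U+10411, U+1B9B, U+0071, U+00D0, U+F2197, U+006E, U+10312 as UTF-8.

U+02C3: 2-byte form → CB 83.
U+F907: 3-byte form → EF A4 87.
U+10411: 4-byte form → F0 90 90 91.
U+1B9B: 3-byte form → E1 AE 9B.
U+0071: 1-byte form → 71.
U+00D0: 2-byte form → C3 90.
U+F2197: 4-byte form → F3 B2 86 97.
U+006E: 1-byte form → 6E.
U+10312: 4-byte form → F0 90 8C 92.
Concatenated (24 bytes): CB 83 EF A4 87 F0 90 90 91 E1 AE 9B 71 C3 90 F3 B2 86 97 6E F0 90 8C 92.

CB 83 EF A4 87 F0 90 90 91 E1 AE 9B 71 C3 90 F3 B2 86 97 6E F0 90 8C 92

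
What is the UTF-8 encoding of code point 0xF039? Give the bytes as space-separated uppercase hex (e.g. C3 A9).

EF 80 B9

U+F039 = 0xF039 = 61497 decimal. In range U+0800–U+FFFF → 3-byte form: 1110xxxx 10xxxxxx 10xxxxxx.
Binary (16 bits): 1111000000111001.
Split 4+6+6: 1111 | 000000 | 111001.
Byte 1: 11101111 = 0xEF.
Byte 2: 10000000 = 0x80.
Byte 3: 10111001 = 0xB9.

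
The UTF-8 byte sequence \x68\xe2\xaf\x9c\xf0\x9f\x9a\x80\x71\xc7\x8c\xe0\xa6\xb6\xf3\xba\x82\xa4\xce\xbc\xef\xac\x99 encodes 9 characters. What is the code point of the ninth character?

Offset 0: leading byte 0x68 = 01101000 → 1-byte char #1 = 68.
Offset 1: leading byte 0xE2 = 11100010 → 3-byte char #2 = E2 AF 9C.
Offset 4: leading byte 0xF0 = 11110000 → 4-byte char #3 = F0 9F 9A 80.
Offset 8: leading byte 0x71 = 01110001 → 1-byte char #4 = 71.
Offset 9: leading byte 0xC7 = 11000111 → 2-byte char #5 = C7 8C.
Offset 11: leading byte 0xE0 = 11100000 → 3-byte char #6 = E0 A6 B6.
Offset 14: leading byte 0xF3 = 11110011 → 4-byte char #7 = F3 BA 82 A4.
Offset 18: leading byte 0xCE = 11001110 → 2-byte char #8 = CE BC.
Offset 20: leading byte 0xEF = 11101111 → 3-byte char #9 = EF AC 99.
Leading byte 0xEF = 11101111 matches 1110xxxx → 3-byte sequence.
Byte 1: 0xEF = 11101111, payload 1111 (4 bits).
Byte 2: 0xAC = 10101100 (10xxxxxx ✓), payload 101100.
Byte 3: 0x99 = 10011001 (10xxxxxx ✓), payload 011001.
Concatenate: 1111101100011001 = 0xFB19 (16 bits → U+FB19).

U+FB19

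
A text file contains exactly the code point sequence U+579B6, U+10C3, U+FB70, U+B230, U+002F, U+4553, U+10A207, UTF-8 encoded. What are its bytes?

F1 97 A6 B6 E1 83 83 EF AD B0 EB 88 B0 2F E4 95 93 F4 8A 88 87

U+579B6: 4-byte form → F1 97 A6 B6.
U+10C3: 3-byte form → E1 83 83.
U+FB70: 3-byte form → EF AD B0.
U+B230: 3-byte form → EB 88 B0.
U+002F: 1-byte form → 2F.
U+4553: 3-byte form → E4 95 93.
U+10A207: 4-byte form → F4 8A 88 87.
Concatenated (21 bytes): F1 97 A6 B6 E1 83 83 EF AD B0 EB 88 B0 2F E4 95 93 F4 8A 88 87.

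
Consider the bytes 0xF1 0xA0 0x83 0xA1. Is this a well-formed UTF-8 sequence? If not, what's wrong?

Leading byte 0xF1 = 11110001 → 4-byte form.
Continuation bytes 0xA0=10100000, 0x83=10000011, 0xA1=10100001 all match 10xxxxxx.
Decoded value 0x600E1 is ≥ 0x10000 (shortest form) and not a surrogate.

valid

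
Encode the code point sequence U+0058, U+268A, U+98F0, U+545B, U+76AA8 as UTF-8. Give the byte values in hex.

58 E2 9A 8A E9 A3 B0 E5 91 9B F1 B6 AA A8

U+0058: 1-byte form → 58.
U+268A: 3-byte form → E2 9A 8A.
U+98F0: 3-byte form → E9 A3 B0.
U+545B: 3-byte form → E5 91 9B.
U+76AA8: 4-byte form → F1 B6 AA A8.
Concatenated (14 bytes): 58 E2 9A 8A E9 A3 B0 E5 91 9B F1 B6 AA A8.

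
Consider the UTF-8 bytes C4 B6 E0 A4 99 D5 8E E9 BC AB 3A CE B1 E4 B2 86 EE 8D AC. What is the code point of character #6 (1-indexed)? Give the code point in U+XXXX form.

Offset 0: leading byte 0xC4 = 11000100 → 2-byte char #1 = C4 B6.
Offset 2: leading byte 0xE0 = 11100000 → 3-byte char #2 = E0 A4 99.
Offset 5: leading byte 0xD5 = 11010101 → 2-byte char #3 = D5 8E.
Offset 7: leading byte 0xE9 = 11101001 → 3-byte char #4 = E9 BC AB.
Offset 10: leading byte 0x3A = 00111010 → 1-byte char #5 = 3A.
Offset 11: leading byte 0xCE = 11001110 → 2-byte char #6 = CE B1.
Leading byte 0xCE = 11001110 matches 110xxxxx → 2-byte sequence.
Byte 1: 0xCE = 11001110, payload 01110 (5 bits).
Byte 2: 0xB1 = 10110001 (10xxxxxx ✓), payload 110001.
Concatenate: 01110110001 = 0x3B1 (11 bits → U+03B1).

U+03B1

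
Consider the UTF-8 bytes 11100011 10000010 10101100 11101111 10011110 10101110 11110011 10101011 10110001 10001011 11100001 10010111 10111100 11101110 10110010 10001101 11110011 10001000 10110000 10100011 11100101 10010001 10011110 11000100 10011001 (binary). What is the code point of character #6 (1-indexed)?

Offset 0: leading byte 0xE3 = 11100011 → 3-byte char #1 = E3 82 AC.
Offset 3: leading byte 0xEF = 11101111 → 3-byte char #2 = EF 9E AE.
Offset 6: leading byte 0xF3 = 11110011 → 4-byte char #3 = F3 AB B1 8B.
Offset 10: leading byte 0xE1 = 11100001 → 3-byte char #4 = E1 97 BC.
Offset 13: leading byte 0xEE = 11101110 → 3-byte char #5 = EE B2 8D.
Offset 16: leading byte 0xF3 = 11110011 → 4-byte char #6 = F3 88 B0 A3.
Leading byte 0xF3 = 11110011 matches 11110xxx → 4-byte sequence.
Byte 1: 0xF3 = 11110011, payload 011 (3 bits).
Byte 2: 0x88 = 10001000 (10xxxxxx ✓), payload 001000.
Byte 3: 0xB0 = 10110000 (10xxxxxx ✓), payload 110000.
Byte 4: 0xA3 = 10100011 (10xxxxxx ✓), payload 100011.
Concatenate: 011001000110000100011 = 0xC8C23 (21 bits → U+C8C23).

U+C8C23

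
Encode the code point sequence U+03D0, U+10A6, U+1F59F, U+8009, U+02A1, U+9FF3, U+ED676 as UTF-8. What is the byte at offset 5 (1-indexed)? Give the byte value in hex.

0xA6

1-indexed offset 5 is 0-indexed offset 4.
U+03D0 → 2-byte form CF 90 at offsets 0–1.
U+10A6 → 3-byte form E1 82 A6 at offsets 2–4.
Offset 4 falls in char 2's range; it's byte 3 of E1 82 A6 = 0xA6.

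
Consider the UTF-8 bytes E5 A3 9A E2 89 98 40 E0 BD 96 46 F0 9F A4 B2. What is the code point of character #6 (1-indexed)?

U+1F932

Offset 0: leading byte 0xE5 = 11100101 → 3-byte char #1 = E5 A3 9A.
Offset 3: leading byte 0xE2 = 11100010 → 3-byte char #2 = E2 89 98.
Offset 6: leading byte 0x40 = 01000000 → 1-byte char #3 = 40.
Offset 7: leading byte 0xE0 = 11100000 → 3-byte char #4 = E0 BD 96.
Offset 10: leading byte 0x46 = 01000110 → 1-byte char #5 = 46.
Offset 11: leading byte 0xF0 = 11110000 → 4-byte char #6 = F0 9F A4 B2.
Leading byte 0xF0 = 11110000 matches 11110xxx → 4-byte sequence.
Byte 1: 0xF0 = 11110000, payload 000 (3 bits).
Byte 2: 0x9F = 10011111 (10xxxxxx ✓), payload 011111.
Byte 3: 0xA4 = 10100100 (10xxxxxx ✓), payload 100100.
Byte 4: 0xB2 = 10110010 (10xxxxxx ✓), payload 110010.
Concatenate: 000011111100100110010 = 0x1F932 (21 bits → U+1F932).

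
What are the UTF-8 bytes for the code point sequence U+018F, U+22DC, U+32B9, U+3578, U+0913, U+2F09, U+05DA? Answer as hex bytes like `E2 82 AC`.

C6 8F E2 8B 9C E3 8A B9 E3 95 B8 E0 A4 93 E2 BC 89 D7 9A

U+018F: 2-byte form → C6 8F.
U+22DC: 3-byte form → E2 8B 9C.
U+32B9: 3-byte form → E3 8A B9.
U+3578: 3-byte form → E3 95 B8.
U+0913: 3-byte form → E0 A4 93.
U+2F09: 3-byte form → E2 BC 89.
U+05DA: 2-byte form → D7 9A.
Concatenated (19 bytes): C6 8F E2 8B 9C E3 8A B9 E3 95 B8 E0 A4 93 E2 BC 89 D7 9A.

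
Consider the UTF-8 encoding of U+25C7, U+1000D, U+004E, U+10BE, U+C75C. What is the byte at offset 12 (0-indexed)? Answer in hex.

0x9D

U+25C7 → 3-byte form E2 97 87 at offsets 0–2.
U+1000D → 4-byte form F0 90 80 8D at offsets 3–6.
U+004E → 1-byte form 4E at offsets 7–7.
U+10BE → 3-byte form E1 82 BE at offsets 8–10.
U+C75C → 3-byte form EC 9D 9C at offsets 11–13.
Offset 12 falls in char 5's range; it's byte 2 of EC 9D 9C = 0x9D.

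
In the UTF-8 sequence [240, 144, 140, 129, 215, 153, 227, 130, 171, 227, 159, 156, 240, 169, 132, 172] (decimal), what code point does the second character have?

U+05D9

Offset 0: leading byte 0xF0 = 11110000 → 4-byte char #1 = F0 90 8C 81.
Offset 4: leading byte 0xD7 = 11010111 → 2-byte char #2 = D7 99.
Leading byte 0xD7 = 11010111 matches 110xxxxx → 2-byte sequence.
Byte 1: 0xD7 = 11010111, payload 10111 (5 bits).
Byte 2: 0x99 = 10011001 (10xxxxxx ✓), payload 011001.
Concatenate: 10111011001 = 0x5D9 (11 bits → U+05D9).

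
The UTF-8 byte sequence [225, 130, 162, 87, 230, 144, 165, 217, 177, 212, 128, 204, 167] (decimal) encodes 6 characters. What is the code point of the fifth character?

U+0500

Offset 0: leading byte 0xE1 = 11100001 → 3-byte char #1 = E1 82 A2.
Offset 3: leading byte 0x57 = 01010111 → 1-byte char #2 = 57.
Offset 4: leading byte 0xE6 = 11100110 → 3-byte char #3 = E6 90 A5.
Offset 7: leading byte 0xD9 = 11011001 → 2-byte char #4 = D9 B1.
Offset 9: leading byte 0xD4 = 11010100 → 2-byte char #5 = D4 80.
Leading byte 0xD4 = 11010100 matches 110xxxxx → 2-byte sequence.
Byte 1: 0xD4 = 11010100, payload 10100 (5 bits).
Byte 2: 0x80 = 10000000 (10xxxxxx ✓), payload 000000.
Concatenate: 10100000000 = 0x500 (11 bits → U+0500).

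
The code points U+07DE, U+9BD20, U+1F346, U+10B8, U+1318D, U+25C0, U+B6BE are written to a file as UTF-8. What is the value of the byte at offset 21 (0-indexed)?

U+07DE → 2-byte form DF 9E at offsets 0–1.
U+9BD20 → 4-byte form F2 9B B4 A0 at offsets 2–5.
U+1F346 → 4-byte form F0 9F 8D 86 at offsets 6–9.
U+10B8 → 3-byte form E1 82 B8 at offsets 10–12.
U+1318D → 4-byte form F0 93 86 8D at offsets 13–16.
U+25C0 → 3-byte form E2 97 80 at offsets 17–19.
U+B6BE → 3-byte form EB 9A BE at offsets 20–22.
Offset 21 falls in char 7's range; it's byte 2 of EB 9A BE = 0x9A.

0x9A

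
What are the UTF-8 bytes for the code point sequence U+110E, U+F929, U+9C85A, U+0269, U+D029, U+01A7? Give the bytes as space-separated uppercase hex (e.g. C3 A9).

U+110E: 3-byte form → E1 84 8E.
U+F929: 3-byte form → EF A4 A9.
U+9C85A: 4-byte form → F2 9C A1 9A.
U+0269: 2-byte form → C9 A9.
U+D029: 3-byte form → ED 80 A9.
U+01A7: 2-byte form → C6 A7.
Concatenated (17 bytes): E1 84 8E EF A4 A9 F2 9C A1 9A C9 A9 ED 80 A9 C6 A7.

E1 84 8E EF A4 A9 F2 9C A1 9A C9 A9 ED 80 A9 C6 A7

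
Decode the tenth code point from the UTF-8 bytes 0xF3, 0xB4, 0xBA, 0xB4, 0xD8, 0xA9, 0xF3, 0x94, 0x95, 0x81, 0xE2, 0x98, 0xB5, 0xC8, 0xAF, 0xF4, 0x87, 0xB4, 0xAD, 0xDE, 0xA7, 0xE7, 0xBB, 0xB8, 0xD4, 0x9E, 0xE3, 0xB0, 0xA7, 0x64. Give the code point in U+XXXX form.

Offset 0: leading byte 0xF3 = 11110011 → 4-byte char #1 = F3 B4 BA B4.
Offset 4: leading byte 0xD8 = 11011000 → 2-byte char #2 = D8 A9.
Offset 6: leading byte 0xF3 = 11110011 → 4-byte char #3 = F3 94 95 81.
Offset 10: leading byte 0xE2 = 11100010 → 3-byte char #4 = E2 98 B5.
Offset 13: leading byte 0xC8 = 11001000 → 2-byte char #5 = C8 AF.
Offset 15: leading byte 0xF4 = 11110100 → 4-byte char #6 = F4 87 B4 AD.
Offset 19: leading byte 0xDE = 11011110 → 2-byte char #7 = DE A7.
Offset 21: leading byte 0xE7 = 11100111 → 3-byte char #8 = E7 BB B8.
Offset 24: leading byte 0xD4 = 11010100 → 2-byte char #9 = D4 9E.
Offset 26: leading byte 0xE3 = 11100011 → 3-byte char #10 = E3 B0 A7.
Leading byte 0xE3 = 11100011 matches 1110xxxx → 3-byte sequence.
Byte 1: 0xE3 = 11100011, payload 0011 (4 bits).
Byte 2: 0xB0 = 10110000 (10xxxxxx ✓), payload 110000.
Byte 3: 0xA7 = 10100111 (10xxxxxx ✓), payload 100111.
Concatenate: 0011110000100111 = 0x3C27 (16 bits → U+3C27).

U+3C27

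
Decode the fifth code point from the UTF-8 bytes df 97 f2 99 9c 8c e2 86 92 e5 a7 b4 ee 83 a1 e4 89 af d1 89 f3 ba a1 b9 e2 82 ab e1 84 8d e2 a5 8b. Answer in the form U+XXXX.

U+E0E1

Offset 0: leading byte 0xDF = 11011111 → 2-byte char #1 = DF 97.
Offset 2: leading byte 0xF2 = 11110010 → 4-byte char #2 = F2 99 9C 8C.
Offset 6: leading byte 0xE2 = 11100010 → 3-byte char #3 = E2 86 92.
Offset 9: leading byte 0xE5 = 11100101 → 3-byte char #4 = E5 A7 B4.
Offset 12: leading byte 0xEE = 11101110 → 3-byte char #5 = EE 83 A1.
Leading byte 0xEE = 11101110 matches 1110xxxx → 3-byte sequence.
Byte 1: 0xEE = 11101110, payload 1110 (4 bits).
Byte 2: 0x83 = 10000011 (10xxxxxx ✓), payload 000011.
Byte 3: 0xA1 = 10100001 (10xxxxxx ✓), payload 100001.
Concatenate: 1110000011100001 = 0xE0E1 (16 bits → U+E0E1).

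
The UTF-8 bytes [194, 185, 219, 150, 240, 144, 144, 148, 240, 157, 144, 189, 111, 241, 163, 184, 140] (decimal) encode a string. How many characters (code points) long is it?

Byte at offset 0: 0xC2 = 11000010 → 2-byte char (#1). Advance 2.
Byte at offset 2: 0xDB = 11011011 → 2-byte char (#2). Advance 2.
Byte at offset 4: 0xF0 = 11110000 → 4-byte char (#3). Advance 4.
Byte at offset 8: 0xF0 = 11110000 → 4-byte char (#4). Advance 4.
Byte at offset 12: 0x6F = 01101111 → 1-byte char (#5). Advance 1.
Byte at offset 13: 0xF1 = 11110001 → 4-byte char (#6). Advance 4.
Reached end at offset 17 after 6 code points.

6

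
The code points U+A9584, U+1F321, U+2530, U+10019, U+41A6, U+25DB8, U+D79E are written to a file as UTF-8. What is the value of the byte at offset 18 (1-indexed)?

1-indexed offset 18 is 0-indexed offset 17.
U+A9584 → 4-byte form F2 A9 96 84 at offsets 0–3.
U+1F321 → 4-byte form F0 9F 8C A1 at offsets 4–7.
U+2530 → 3-byte form E2 94 B0 at offsets 8–10.
U+10019 → 4-byte form F0 90 80 99 at offsets 11–14.
U+41A6 → 3-byte form E4 86 A6 at offsets 15–17.
Offset 17 falls in char 5's range; it's byte 3 of E4 86 A6 = 0xA6.

0xA6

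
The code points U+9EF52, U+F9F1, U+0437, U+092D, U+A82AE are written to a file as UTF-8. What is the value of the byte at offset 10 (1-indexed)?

0xE0

1-indexed offset 10 is 0-indexed offset 9.
U+9EF52 → 4-byte form F2 9E BD 92 at offsets 0–3.
U+F9F1 → 3-byte form EF A7 B1 at offsets 4–6.
U+0437 → 2-byte form D0 B7 at offsets 7–8.
U+092D → 3-byte form E0 A4 AD at offsets 9–11.
Offset 9 falls in char 4's range; it's byte 1 of E0 A4 AD = 0xE0.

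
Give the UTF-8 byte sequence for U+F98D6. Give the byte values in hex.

F3 B9 A3 96

U+F98D6 = 0xF98D6 = 1022166 decimal. In range U+10000–U+10FFFF → 4-byte form: 11110xxx 10xxxxxx 10xxxxxx 10xxxxxx.
Binary (21 bits): 011111001100011010110.
Split 3+6+6+6: 011 | 111001 | 100011 | 010110.
Byte 1: 11110011 = 0xF3.
Byte 2: 10111001 = 0xB9.
Byte 3: 10100011 = 0xA3.
Byte 4: 10010110 = 0x96.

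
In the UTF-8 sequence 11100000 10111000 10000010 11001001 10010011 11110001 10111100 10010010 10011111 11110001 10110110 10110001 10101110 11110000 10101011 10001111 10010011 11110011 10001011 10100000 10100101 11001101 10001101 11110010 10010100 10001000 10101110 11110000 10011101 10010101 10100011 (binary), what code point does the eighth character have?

U+9422E

Offset 0: leading byte 0xE0 = 11100000 → 3-byte char #1 = E0 B8 82.
Offset 3: leading byte 0xC9 = 11001001 → 2-byte char #2 = C9 93.
Offset 5: leading byte 0xF1 = 11110001 → 4-byte char #3 = F1 BC 92 9F.
Offset 9: leading byte 0xF1 = 11110001 → 4-byte char #4 = F1 B6 B1 AE.
Offset 13: leading byte 0xF0 = 11110000 → 4-byte char #5 = F0 AB 8F 93.
Offset 17: leading byte 0xF3 = 11110011 → 4-byte char #6 = F3 8B A0 A5.
Offset 21: leading byte 0xCD = 11001101 → 2-byte char #7 = CD 8D.
Offset 23: leading byte 0xF2 = 11110010 → 4-byte char #8 = F2 94 88 AE.
Leading byte 0xF2 = 11110010 matches 11110xxx → 4-byte sequence.
Byte 1: 0xF2 = 11110010, payload 010 (3 bits).
Byte 2: 0x94 = 10010100 (10xxxxxx ✓), payload 010100.
Byte 3: 0x88 = 10001000 (10xxxxxx ✓), payload 001000.
Byte 4: 0xAE = 10101110 (10xxxxxx ✓), payload 101110.
Concatenate: 010010100001000101110 = 0x9422E (21 bits → U+9422E).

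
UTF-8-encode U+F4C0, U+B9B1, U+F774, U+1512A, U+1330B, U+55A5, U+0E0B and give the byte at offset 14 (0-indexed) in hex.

U+F4C0 → 3-byte form EF 93 80 at offsets 0–2.
U+B9B1 → 3-byte form EB A6 B1 at offsets 3–5.
U+F774 → 3-byte form EF 9D B4 at offsets 6–8.
U+1512A → 4-byte form F0 95 84 AA at offsets 9–12.
U+1330B → 4-byte form F0 93 8C 8B at offsets 13–16.
Offset 14 falls in char 5's range; it's byte 2 of F0 93 8C 8B = 0x93.

0x93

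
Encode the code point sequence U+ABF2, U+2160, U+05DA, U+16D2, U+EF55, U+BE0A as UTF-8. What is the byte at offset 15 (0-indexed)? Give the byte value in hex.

U+ABF2 → 3-byte form EA AF B2 at offsets 0–2.
U+2160 → 3-byte form E2 85 A0 at offsets 3–5.
U+05DA → 2-byte form D7 9A at offsets 6–7.
U+16D2 → 3-byte form E1 9B 92 at offsets 8–10.
U+EF55 → 3-byte form EE BD 95 at offsets 11–13.
U+BE0A → 3-byte form EB B8 8A at offsets 14–16.
Offset 15 falls in char 6's range; it's byte 2 of EB B8 8A = 0xB8.

0xB8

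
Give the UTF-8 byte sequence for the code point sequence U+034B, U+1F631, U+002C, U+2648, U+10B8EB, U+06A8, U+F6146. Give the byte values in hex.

CD 8B F0 9F 98 B1 2C E2 99 88 F4 8B A3 AB DA A8 F3 B6 85 86

U+034B: 2-byte form → CD 8B.
U+1F631: 4-byte form → F0 9F 98 B1.
U+002C: 1-byte form → 2C.
U+2648: 3-byte form → E2 99 88.
U+10B8EB: 4-byte form → F4 8B A3 AB.
U+06A8: 2-byte form → DA A8.
U+F6146: 4-byte form → F3 B6 85 86.
Concatenated (20 bytes): CD 8B F0 9F 98 B1 2C E2 99 88 F4 8B A3 AB DA A8 F3 B6 85 86.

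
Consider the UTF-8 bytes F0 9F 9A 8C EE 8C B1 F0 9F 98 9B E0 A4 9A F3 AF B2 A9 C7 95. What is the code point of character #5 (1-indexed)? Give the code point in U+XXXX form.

U+EFCA9

Offset 0: leading byte 0xF0 = 11110000 → 4-byte char #1 = F0 9F 9A 8C.
Offset 4: leading byte 0xEE = 11101110 → 3-byte char #2 = EE 8C B1.
Offset 7: leading byte 0xF0 = 11110000 → 4-byte char #3 = F0 9F 98 9B.
Offset 11: leading byte 0xE0 = 11100000 → 3-byte char #4 = E0 A4 9A.
Offset 14: leading byte 0xF3 = 11110011 → 4-byte char #5 = F3 AF B2 A9.
Leading byte 0xF3 = 11110011 matches 11110xxx → 4-byte sequence.
Byte 1: 0xF3 = 11110011, payload 011 (3 bits).
Byte 2: 0xAF = 10101111 (10xxxxxx ✓), payload 101111.
Byte 3: 0xB2 = 10110010 (10xxxxxx ✓), payload 110010.
Byte 4: 0xA9 = 10101001 (10xxxxxx ✓), payload 101001.
Concatenate: 011101111110010101001 = 0xEFCA9 (21 bits → U+EFCA9).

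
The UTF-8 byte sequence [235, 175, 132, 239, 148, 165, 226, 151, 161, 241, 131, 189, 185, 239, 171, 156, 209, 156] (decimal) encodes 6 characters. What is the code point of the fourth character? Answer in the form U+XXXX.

Offset 0: leading byte 0xEB = 11101011 → 3-byte char #1 = EB AF 84.
Offset 3: leading byte 0xEF = 11101111 → 3-byte char #2 = EF 94 A5.
Offset 6: leading byte 0xE2 = 11100010 → 3-byte char #3 = E2 97 A1.
Offset 9: leading byte 0xF1 = 11110001 → 4-byte char #4 = F1 83 BD B9.
Leading byte 0xF1 = 11110001 matches 11110xxx → 4-byte sequence.
Byte 1: 0xF1 = 11110001, payload 001 (3 bits).
Byte 2: 0x83 = 10000011 (10xxxxxx ✓), payload 000011.
Byte 3: 0xBD = 10111101 (10xxxxxx ✓), payload 111101.
Byte 4: 0xB9 = 10111001 (10xxxxxx ✓), payload 111001.
Concatenate: 001000011111101111001 = 0x43F79 (21 bits → U+43F79).

U+43F79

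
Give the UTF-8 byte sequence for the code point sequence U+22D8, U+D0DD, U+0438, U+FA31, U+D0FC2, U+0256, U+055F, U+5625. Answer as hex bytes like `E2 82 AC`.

U+22D8: 3-byte form → E2 8B 98.
U+D0DD: 3-byte form → ED 83 9D.
U+0438: 2-byte form → D0 B8.
U+FA31: 3-byte form → EF A8 B1.
U+D0FC2: 4-byte form → F3 90 BF 82.
U+0256: 2-byte form → C9 96.
U+055F: 2-byte form → D5 9F.
U+5625: 3-byte form → E5 98 A5.
Concatenated (22 bytes): E2 8B 98 ED 83 9D D0 B8 EF A8 B1 F3 90 BF 82 C9 96 D5 9F E5 98 A5.

E2 8B 98 ED 83 9D D0 B8 EF A8 B1 F3 90 BF 82 C9 96 D5 9F E5 98 A5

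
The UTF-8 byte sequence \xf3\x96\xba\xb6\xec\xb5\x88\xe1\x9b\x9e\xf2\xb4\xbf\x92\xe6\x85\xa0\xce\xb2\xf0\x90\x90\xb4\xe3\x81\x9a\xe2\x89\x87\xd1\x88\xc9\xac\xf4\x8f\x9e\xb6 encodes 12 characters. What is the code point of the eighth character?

U+305A

Offset 0: leading byte 0xF3 = 11110011 → 4-byte char #1 = F3 96 BA B6.
Offset 4: leading byte 0xEC = 11101100 → 3-byte char #2 = EC B5 88.
Offset 7: leading byte 0xE1 = 11100001 → 3-byte char #3 = E1 9B 9E.
Offset 10: leading byte 0xF2 = 11110010 → 4-byte char #4 = F2 B4 BF 92.
Offset 14: leading byte 0xE6 = 11100110 → 3-byte char #5 = E6 85 A0.
Offset 17: leading byte 0xCE = 11001110 → 2-byte char #6 = CE B2.
Offset 19: leading byte 0xF0 = 11110000 → 4-byte char #7 = F0 90 90 B4.
Offset 23: leading byte 0xE3 = 11100011 → 3-byte char #8 = E3 81 9A.
Leading byte 0xE3 = 11100011 matches 1110xxxx → 3-byte sequence.
Byte 1: 0xE3 = 11100011, payload 0011 (4 bits).
Byte 2: 0x81 = 10000001 (10xxxxxx ✓), payload 000001.
Byte 3: 0x9A = 10011010 (10xxxxxx ✓), payload 011010.
Concatenate: 0011000001011010 = 0x305A (16 bits → U+305A).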